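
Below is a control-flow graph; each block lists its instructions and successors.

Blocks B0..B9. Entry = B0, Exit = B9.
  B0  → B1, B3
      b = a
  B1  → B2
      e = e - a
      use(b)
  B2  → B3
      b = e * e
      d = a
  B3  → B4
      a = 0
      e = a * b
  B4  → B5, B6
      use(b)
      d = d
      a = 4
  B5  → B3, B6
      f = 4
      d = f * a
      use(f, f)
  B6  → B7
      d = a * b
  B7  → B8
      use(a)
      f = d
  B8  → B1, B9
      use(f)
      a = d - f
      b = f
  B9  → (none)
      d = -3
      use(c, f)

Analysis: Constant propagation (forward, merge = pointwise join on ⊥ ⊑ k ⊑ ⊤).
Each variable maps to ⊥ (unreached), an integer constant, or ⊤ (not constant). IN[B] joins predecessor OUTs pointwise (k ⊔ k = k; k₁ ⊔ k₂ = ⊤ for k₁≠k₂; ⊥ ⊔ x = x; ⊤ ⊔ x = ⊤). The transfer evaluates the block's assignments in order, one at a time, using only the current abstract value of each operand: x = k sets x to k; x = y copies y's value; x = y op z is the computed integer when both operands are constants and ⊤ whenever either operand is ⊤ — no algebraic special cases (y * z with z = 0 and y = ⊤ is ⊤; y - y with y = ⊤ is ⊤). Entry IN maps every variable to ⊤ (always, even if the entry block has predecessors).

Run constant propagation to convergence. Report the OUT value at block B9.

Fixpoint table:
  B0:  IN=(all ⊤)  OUT=(all ⊤)
  B1:  IN=(all ⊤)  OUT=(all ⊤)
  B2:  IN=(all ⊤)  OUT=(all ⊤)
  B3:  IN=(all ⊤)  OUT={a:0; rest ⊤}
  B4:  IN={a:0; rest ⊤}  OUT={a:4; rest ⊤}
  B5:  IN={a:4; rest ⊤}  OUT={a:4, d:16, f:4; rest ⊤}
  B6:  IN={a:4; rest ⊤}  OUT={a:4; rest ⊤}
  B7:  IN={a:4; rest ⊤}  OUT={a:4; rest ⊤}
  B8:  IN={a:4; rest ⊤}  OUT=(all ⊤)
  B9:  IN=(all ⊤)  OUT={d:-3; rest ⊤}

Merge at B9: IN[B9] = OUT[B8] = {a: ⊤, b: ⊤, c: ⊤, d: ⊤, e: ⊤, f: ⊤}
Applying B9's transfer function to that IN value gives OUT[B9] (row B9 above).

Answer: {a: ⊤, b: ⊤, c: ⊤, d: -3, e: ⊤, f: ⊤}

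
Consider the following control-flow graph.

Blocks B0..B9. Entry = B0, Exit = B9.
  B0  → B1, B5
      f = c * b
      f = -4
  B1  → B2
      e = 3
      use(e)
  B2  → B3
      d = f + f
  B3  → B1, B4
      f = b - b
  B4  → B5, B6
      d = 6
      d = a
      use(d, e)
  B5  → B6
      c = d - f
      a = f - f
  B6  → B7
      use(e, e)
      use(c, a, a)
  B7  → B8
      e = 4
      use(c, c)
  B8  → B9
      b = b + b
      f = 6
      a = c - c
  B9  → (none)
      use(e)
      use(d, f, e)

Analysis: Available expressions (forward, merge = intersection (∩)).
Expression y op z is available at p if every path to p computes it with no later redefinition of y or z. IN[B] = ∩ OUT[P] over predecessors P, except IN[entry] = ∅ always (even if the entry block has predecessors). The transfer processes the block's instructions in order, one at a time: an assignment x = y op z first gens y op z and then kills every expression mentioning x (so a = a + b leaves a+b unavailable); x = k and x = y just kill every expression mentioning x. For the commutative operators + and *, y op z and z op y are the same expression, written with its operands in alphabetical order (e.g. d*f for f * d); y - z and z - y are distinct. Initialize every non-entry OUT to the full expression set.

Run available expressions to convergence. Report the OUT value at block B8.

Fixpoint table:
  B0:  IN={}  OUT={b*c}
  B1:  IN={b*c}  OUT={b*c}
  B2:  IN={b*c}  OUT={b*c, f+f}
  B3:  IN={b*c, f+f}  OUT={b*c, b-b}
  B4:  IN={b*c, b-b}  OUT={b*c, b-b}
  B5:  IN={b*c}  OUT={d-f, f-f}
  B6:  IN={}  OUT={}
  B7:  IN={}  OUT={}
  B8:  IN={}  OUT={c-c}
  B9:  IN={c-c}  OUT={c-c}

Merge at B8: IN[B8] = OUT[B7] = {}
Applying B8's transfer function to that IN value gives OUT[B8] (row B8 above).

Answer: {c-c}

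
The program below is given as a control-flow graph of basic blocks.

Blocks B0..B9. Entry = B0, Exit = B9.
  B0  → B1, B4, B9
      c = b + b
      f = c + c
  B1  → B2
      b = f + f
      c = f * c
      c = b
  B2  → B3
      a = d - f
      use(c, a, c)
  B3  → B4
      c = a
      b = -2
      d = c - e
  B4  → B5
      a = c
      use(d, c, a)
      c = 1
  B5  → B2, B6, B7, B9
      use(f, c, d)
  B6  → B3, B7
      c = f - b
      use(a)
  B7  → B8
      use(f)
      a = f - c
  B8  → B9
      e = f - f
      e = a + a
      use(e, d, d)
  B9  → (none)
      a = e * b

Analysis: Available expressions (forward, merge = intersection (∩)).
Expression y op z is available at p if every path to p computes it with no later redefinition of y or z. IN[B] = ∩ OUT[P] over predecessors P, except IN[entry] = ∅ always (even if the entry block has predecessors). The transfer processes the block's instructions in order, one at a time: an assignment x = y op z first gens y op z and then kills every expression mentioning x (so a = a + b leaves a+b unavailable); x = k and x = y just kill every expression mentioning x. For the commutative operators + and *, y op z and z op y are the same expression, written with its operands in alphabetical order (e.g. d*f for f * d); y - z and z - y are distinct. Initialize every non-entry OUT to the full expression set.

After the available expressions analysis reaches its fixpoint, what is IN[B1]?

Answer: {b+b, c+c}

Derivation:
Per-block solution:
  B0: | IN={} | OUT={b+b, c+c}
  B1: | IN={b+b, c+c} | OUT={f+f}
  B2: | IN={} | OUT={d-f}
  B3: | IN={} | OUT={c-e}
  B4: | IN={} | OUT={}
  B5: | IN={} | OUT={}
  B6: | IN={} | OUT={f-b}
  B7: | IN={} | OUT={f-c}
  B8: | IN={f-c} | OUT={a+a, f-c, f-f}
  B9: | IN={} | OUT={b*e}

Merge at B1: IN[B1] = OUT[B0] = {b+b, c+c}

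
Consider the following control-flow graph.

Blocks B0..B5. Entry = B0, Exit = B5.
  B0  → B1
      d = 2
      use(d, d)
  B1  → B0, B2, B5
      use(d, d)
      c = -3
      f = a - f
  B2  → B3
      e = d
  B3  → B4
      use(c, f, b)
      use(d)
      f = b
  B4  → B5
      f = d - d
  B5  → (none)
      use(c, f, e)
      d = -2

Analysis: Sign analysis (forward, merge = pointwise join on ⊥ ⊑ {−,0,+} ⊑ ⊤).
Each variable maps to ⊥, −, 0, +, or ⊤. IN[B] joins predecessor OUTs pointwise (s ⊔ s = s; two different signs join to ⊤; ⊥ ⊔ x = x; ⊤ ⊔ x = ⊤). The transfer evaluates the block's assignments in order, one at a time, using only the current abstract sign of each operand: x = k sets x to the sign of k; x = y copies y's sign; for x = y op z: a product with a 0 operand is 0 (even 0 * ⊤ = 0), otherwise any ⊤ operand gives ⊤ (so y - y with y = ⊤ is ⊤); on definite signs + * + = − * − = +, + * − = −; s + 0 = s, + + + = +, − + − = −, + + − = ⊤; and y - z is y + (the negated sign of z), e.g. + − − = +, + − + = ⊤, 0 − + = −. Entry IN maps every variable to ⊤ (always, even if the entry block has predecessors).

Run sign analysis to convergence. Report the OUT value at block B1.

Answer: {a: ⊤, b: ⊤, c: -, d: +, e: ⊤, f: ⊤}

Working:
Converged values:
  B0: | IN=(all ⊤) | OUT={d:+; rest ⊤}
  B1: | IN={d:+; rest ⊤} | OUT={c:-, d:+; rest ⊤}
  B2: | IN={c:-, d:+; rest ⊤} | OUT={c:-, d:+, e:+; rest ⊤}
  B3: | IN={c:-, d:+, e:+; rest ⊤} | OUT={c:-, d:+, e:+; rest ⊤}
  B4: | IN={c:-, d:+, e:+; rest ⊤} | OUT={c:-, d:+, e:+; rest ⊤}
  B5: | IN={c:-, d:+; rest ⊤} | OUT={c:-, d:-; rest ⊤}

Merge at B1: IN[B1] = OUT[B0] = {a: ⊤, b: ⊤, c: ⊤, d: +, e: ⊤, f: ⊤}
Applying B1's transfer function to that IN value gives OUT[B1] (row B1 above).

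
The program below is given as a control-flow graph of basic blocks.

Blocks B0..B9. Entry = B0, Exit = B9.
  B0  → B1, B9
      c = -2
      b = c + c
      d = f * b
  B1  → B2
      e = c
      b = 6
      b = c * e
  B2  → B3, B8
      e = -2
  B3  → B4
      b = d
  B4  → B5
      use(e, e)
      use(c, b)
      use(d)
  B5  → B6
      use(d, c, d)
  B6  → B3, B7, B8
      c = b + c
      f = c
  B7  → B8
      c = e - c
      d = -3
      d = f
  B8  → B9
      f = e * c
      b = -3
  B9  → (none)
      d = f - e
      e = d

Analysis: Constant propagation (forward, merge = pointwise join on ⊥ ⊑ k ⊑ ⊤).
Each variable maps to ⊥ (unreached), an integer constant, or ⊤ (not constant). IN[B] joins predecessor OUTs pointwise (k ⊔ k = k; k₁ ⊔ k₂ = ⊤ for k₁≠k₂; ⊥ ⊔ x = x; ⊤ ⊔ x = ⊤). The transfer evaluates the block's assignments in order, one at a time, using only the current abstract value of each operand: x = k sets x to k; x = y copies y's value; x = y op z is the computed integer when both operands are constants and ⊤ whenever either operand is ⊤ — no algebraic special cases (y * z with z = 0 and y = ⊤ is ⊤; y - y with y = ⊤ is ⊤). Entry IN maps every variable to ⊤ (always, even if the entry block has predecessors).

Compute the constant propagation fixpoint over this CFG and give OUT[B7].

Converged values:
  B0: | IN=(all ⊤) | OUT={b:-4, c:-2; rest ⊤}
  B1: | IN={b:-4, c:-2; rest ⊤} | OUT={b:4, c:-2, e:-2; rest ⊤}
  B2: | IN={b:4, c:-2, e:-2; rest ⊤} | OUT={b:4, c:-2, e:-2; rest ⊤}
  B3: | IN={e:-2; rest ⊤} | OUT={e:-2; rest ⊤}
  B4: | IN={e:-2; rest ⊤} | OUT={e:-2; rest ⊤}
  B5: | IN={e:-2; rest ⊤} | OUT={e:-2; rest ⊤}
  B6: | IN={e:-2; rest ⊤} | OUT={e:-2; rest ⊤}
  B7: | IN={e:-2; rest ⊤} | OUT={e:-2; rest ⊤}
  B8: | IN={e:-2; rest ⊤} | OUT={b:-3, e:-2; rest ⊤}
  B9: | IN=(all ⊤) | OUT=(all ⊤)

Merge at B7: IN[B7] = OUT[B6] = {a: ⊤, b: ⊤, c: ⊤, d: ⊤, e: -2, f: ⊤}
Applying B7's transfer function to that IN value gives OUT[B7] (row B7 above).

Answer: {a: ⊤, b: ⊤, c: ⊤, d: ⊤, e: -2, f: ⊤}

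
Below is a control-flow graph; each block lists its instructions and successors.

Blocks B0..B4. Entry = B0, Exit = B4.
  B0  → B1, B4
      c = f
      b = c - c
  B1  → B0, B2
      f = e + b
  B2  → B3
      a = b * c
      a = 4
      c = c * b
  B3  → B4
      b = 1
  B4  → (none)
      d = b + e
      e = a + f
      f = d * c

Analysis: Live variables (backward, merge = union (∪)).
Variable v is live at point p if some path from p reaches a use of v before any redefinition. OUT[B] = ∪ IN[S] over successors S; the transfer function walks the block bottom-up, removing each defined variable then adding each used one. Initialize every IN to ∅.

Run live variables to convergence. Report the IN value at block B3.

Per-block solution:
  B0:   IN={a, e, f}   OUT={a, b, c, e, f}
  B1:   IN={a, b, c, e}   OUT={a, b, c, e, f}
  B2:   IN={b, c, e, f}   OUT={a, c, e, f}
  B3:   IN={a, c, e, f}   OUT={a, b, c, e, f}
  B4:   IN={a, b, c, e, f}   OUT={}

Merge at B3: OUT[B3] = IN[B4] = {a, b, c, e, f}
Applying B3's transfer function to that OUT value gives IN[B3] (row B3 above).

Answer: {a, c, e, f}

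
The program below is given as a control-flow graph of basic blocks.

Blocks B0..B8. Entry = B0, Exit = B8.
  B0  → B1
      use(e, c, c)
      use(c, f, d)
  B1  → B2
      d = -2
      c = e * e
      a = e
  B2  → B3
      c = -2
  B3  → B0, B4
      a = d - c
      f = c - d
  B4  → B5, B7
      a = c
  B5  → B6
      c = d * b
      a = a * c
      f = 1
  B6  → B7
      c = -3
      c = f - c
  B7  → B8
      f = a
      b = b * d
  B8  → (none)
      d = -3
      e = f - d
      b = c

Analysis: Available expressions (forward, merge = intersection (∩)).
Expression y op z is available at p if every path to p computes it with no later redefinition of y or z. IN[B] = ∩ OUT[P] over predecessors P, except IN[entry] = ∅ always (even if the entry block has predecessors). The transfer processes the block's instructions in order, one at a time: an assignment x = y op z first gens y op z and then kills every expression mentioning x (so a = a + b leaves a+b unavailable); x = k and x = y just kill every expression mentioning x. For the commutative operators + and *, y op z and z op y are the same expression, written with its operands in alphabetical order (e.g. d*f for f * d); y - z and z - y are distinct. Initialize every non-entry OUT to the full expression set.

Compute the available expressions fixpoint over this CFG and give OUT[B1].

Converged values:
  B0:  IN={}  OUT={}
  B1:  IN={}  OUT={e*e}
  B2:  IN={e*e}  OUT={e*e}
  B3:  IN={e*e}  OUT={c-d, d-c, e*e}
  B4:  IN={c-d, d-c, e*e}  OUT={c-d, d-c, e*e}
  B5:  IN={c-d, d-c, e*e}  OUT={b*d, e*e}
  B6:  IN={b*d, e*e}  OUT={b*d, e*e}
  B7:  IN={e*e}  OUT={e*e}
  B8:  IN={e*e}  OUT={f-d}

Merge at B1: IN[B1] = OUT[B0] = {}
Applying B1's transfer function to that IN value gives OUT[B1] (row B1 above).

Answer: {e*e}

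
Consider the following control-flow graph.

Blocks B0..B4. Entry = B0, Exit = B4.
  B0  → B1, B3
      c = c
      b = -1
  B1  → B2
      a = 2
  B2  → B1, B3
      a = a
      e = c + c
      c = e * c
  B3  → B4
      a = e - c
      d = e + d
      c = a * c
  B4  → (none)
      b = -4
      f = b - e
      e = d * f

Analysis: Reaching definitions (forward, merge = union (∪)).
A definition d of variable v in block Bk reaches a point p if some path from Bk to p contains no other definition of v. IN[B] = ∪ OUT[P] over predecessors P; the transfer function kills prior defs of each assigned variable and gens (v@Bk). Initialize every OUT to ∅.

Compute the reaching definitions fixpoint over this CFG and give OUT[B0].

Answer: {b@B0, c@B0}

Derivation:
Per-block solution:
  B0: | IN={} | OUT={b@B0, c@B0}
  B1: | IN={a@B2, b@B0, c@B0, c@B2, e@B2} | OUT={a@B1, b@B0, c@B0, c@B2, e@B2}
  B2: | IN={a@B1, b@B0, c@B0, c@B2, e@B2} | OUT={a@B2, b@B0, c@B2, e@B2}
  B3: | IN={a@B2, b@B0, c@B0, c@B2, e@B2} | OUT={a@B3, b@B0, c@B3, d@B3, e@B2}
  B4: | IN={a@B3, b@B0, c@B3, d@B3, e@B2} | OUT={a@B3, b@B4, c@B3, d@B3, e@B4, f@B4}

B0 is the boundary node: IN[B0] = {}
Applying B0's transfer function to that IN value gives OUT[B0] (row B0 above).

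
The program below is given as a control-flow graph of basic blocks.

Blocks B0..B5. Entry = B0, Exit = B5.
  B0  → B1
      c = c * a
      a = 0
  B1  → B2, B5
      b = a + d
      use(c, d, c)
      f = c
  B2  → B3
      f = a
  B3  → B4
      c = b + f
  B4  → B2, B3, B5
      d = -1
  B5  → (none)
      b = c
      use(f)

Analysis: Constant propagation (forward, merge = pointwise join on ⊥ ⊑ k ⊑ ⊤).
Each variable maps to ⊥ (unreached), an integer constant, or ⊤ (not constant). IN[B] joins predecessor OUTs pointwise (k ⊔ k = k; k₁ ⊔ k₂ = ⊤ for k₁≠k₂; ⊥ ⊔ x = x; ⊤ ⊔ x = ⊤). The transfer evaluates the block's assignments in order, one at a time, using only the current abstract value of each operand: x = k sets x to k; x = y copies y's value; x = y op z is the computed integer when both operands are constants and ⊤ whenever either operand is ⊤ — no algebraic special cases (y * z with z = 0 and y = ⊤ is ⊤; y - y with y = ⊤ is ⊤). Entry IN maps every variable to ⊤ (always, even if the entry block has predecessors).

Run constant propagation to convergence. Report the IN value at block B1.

Answer: {a: 0, b: ⊤, c: ⊤, d: ⊤, e: ⊤, f: ⊤}

Working:
Converged values:
  B0:   IN=(all ⊤)   OUT={a:0; rest ⊤}
  B1:   IN={a:0; rest ⊤}   OUT={a:0; rest ⊤}
  B2:   IN={a:0; rest ⊤}   OUT={a:0, f:0; rest ⊤}
  B3:   IN={a:0, f:0; rest ⊤}   OUT={a:0, f:0; rest ⊤}
  B4:   IN={a:0, f:0; rest ⊤}   OUT={a:0, d:-1, f:0; rest ⊤}
  B5:   IN={a:0; rest ⊤}   OUT={a:0; rest ⊤}

Merge at B1: IN[B1] = OUT[B0] = {a: 0, b: ⊤, c: ⊤, d: ⊤, e: ⊤, f: ⊤}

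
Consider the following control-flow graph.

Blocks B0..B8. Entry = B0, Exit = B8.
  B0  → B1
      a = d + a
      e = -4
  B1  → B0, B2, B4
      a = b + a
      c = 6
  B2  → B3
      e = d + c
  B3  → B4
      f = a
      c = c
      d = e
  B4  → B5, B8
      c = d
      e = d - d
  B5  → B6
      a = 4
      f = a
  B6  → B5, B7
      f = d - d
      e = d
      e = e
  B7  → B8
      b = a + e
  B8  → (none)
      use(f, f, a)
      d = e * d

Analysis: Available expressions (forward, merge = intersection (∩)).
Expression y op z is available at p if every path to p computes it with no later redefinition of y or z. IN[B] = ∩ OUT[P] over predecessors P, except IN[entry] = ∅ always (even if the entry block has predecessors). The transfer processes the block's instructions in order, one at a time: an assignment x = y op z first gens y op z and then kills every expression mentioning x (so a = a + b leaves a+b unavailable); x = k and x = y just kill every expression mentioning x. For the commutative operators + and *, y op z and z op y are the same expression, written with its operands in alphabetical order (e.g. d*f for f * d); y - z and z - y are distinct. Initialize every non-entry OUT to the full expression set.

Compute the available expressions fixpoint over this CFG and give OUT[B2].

Converged values:
  B0: | IN={} | OUT={}
  B1: | IN={} | OUT={}
  B2: | IN={} | OUT={c+d}
  B3: | IN={c+d} | OUT={}
  B4: | IN={} | OUT={d-d}
  B5: | IN={d-d} | OUT={d-d}
  B6: | IN={d-d} | OUT={d-d}
  B7: | IN={d-d} | OUT={a+e, d-d}
  B8: | IN={d-d} | OUT={}

Merge at B2: IN[B2] = OUT[B1] = {}
Applying B2's transfer function to that IN value gives OUT[B2] (row B2 above).

Answer: {c+d}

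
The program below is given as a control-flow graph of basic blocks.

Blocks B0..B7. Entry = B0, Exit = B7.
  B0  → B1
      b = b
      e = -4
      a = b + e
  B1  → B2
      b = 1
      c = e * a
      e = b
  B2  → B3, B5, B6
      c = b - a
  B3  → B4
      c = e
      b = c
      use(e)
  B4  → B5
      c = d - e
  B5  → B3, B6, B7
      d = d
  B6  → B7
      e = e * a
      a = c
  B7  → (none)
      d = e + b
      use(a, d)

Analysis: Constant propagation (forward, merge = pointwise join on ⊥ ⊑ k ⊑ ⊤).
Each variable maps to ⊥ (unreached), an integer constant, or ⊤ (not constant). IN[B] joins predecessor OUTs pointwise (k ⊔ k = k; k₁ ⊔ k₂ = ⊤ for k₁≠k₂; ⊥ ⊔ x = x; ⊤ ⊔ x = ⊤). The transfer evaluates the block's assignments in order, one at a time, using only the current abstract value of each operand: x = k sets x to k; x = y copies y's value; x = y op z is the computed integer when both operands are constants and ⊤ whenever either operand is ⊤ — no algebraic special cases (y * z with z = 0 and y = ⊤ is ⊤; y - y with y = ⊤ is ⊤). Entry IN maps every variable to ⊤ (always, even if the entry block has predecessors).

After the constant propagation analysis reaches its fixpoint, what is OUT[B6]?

Converged values:
  B0: | IN=(all ⊤) | OUT={e:-4; rest ⊤}
  B1: | IN={e:-4; rest ⊤} | OUT={b:1, e:1; rest ⊤}
  B2: | IN={b:1, e:1; rest ⊤} | OUT={b:1, e:1; rest ⊤}
  B3: | IN={b:1, e:1; rest ⊤} | OUT={b:1, c:1, e:1; rest ⊤}
  B4: | IN={b:1, c:1, e:1; rest ⊤} | OUT={b:1, e:1; rest ⊤}
  B5: | IN={b:1, e:1; rest ⊤} | OUT={b:1, e:1; rest ⊤}
  B6: | IN={b:1, e:1; rest ⊤} | OUT={b:1; rest ⊤}
  B7: | IN={b:1; rest ⊤} | OUT={b:1; rest ⊤}

Merge at B6: IN[B6] = OUT[B2] ⊔ OUT[B5] = {a: ⊤, b: 1, c: ⊤, d: ⊤, e: 1, f: ⊤}
Applying B6's transfer function to that IN value gives OUT[B6] (row B6 above).

Answer: {a: ⊤, b: 1, c: ⊤, d: ⊤, e: ⊤, f: ⊤}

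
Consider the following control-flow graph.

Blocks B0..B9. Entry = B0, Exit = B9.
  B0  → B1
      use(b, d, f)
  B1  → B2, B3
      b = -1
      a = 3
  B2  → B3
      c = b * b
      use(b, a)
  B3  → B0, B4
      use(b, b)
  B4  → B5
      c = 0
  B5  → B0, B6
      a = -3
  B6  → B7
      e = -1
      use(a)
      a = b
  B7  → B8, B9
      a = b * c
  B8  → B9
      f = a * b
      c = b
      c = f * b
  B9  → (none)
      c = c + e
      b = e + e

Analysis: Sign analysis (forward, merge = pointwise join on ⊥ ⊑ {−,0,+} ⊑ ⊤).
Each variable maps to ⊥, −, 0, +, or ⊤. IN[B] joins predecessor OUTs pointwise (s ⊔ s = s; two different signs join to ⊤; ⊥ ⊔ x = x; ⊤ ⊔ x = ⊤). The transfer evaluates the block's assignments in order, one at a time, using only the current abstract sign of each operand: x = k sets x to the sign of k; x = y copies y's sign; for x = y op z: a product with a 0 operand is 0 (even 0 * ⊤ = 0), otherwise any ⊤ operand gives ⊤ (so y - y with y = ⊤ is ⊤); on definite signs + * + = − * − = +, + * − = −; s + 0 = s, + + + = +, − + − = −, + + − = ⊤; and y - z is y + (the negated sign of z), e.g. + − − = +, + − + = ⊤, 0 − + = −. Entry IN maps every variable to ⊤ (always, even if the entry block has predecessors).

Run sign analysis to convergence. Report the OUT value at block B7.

Answer: {a: 0, b: -, c: 0, d: ⊤, e: -, f: ⊤}

Trace:
Fixpoint table:
  B0:   IN=(all ⊤)   OUT=(all ⊤)
  B1:   IN=(all ⊤)   OUT={a:+, b:-; rest ⊤}
  B2:   IN={a:+, b:-; rest ⊤}   OUT={a:+, b:-, c:+; rest ⊤}
  B3:   IN={a:+, b:-; rest ⊤}   OUT={a:+, b:-; rest ⊤}
  B4:   IN={a:+, b:-; rest ⊤}   OUT={a:+, b:-, c:0; rest ⊤}
  B5:   IN={a:+, b:-, c:0; rest ⊤}   OUT={a:-, b:-, c:0; rest ⊤}
  B6:   IN={a:-, b:-, c:0; rest ⊤}   OUT={a:-, b:-, c:0, e:-; rest ⊤}
  B7:   IN={a:-, b:-, c:0, e:-; rest ⊤}   OUT={a:0, b:-, c:0, e:-; rest ⊤}
  B8:   IN={a:0, b:-, c:0, e:-; rest ⊤}   OUT={a:0, b:-, c:0, e:-, f:0; rest ⊤}
  B9:   IN={a:0, b:-, c:0, e:-; rest ⊤}   OUT={a:0, b:-, c:-, e:-; rest ⊤}

Merge at B7: IN[B7] = OUT[B6] = {a: -, b: -, c: 0, d: ⊤, e: -, f: ⊤}
Applying B7's transfer function to that IN value gives OUT[B7] (row B7 above).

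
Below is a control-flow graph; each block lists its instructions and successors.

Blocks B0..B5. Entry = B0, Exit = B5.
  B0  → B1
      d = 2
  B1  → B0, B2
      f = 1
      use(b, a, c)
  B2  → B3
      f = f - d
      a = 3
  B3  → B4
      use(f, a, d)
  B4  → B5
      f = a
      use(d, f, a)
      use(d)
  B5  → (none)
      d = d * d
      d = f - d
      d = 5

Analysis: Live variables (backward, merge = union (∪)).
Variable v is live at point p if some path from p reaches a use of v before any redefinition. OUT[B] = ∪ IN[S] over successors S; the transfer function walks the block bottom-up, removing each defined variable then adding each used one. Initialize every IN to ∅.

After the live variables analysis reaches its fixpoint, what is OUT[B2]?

Fixpoint table:
  B0:  IN={a, b, c}  OUT={a, b, c, d}
  B1:  IN={a, b, c, d}  OUT={a, b, c, d, f}
  B2:  IN={d, f}  OUT={a, d, f}
  B3:  IN={a, d, f}  OUT={a, d}
  B4:  IN={a, d}  OUT={d, f}
  B5:  IN={d, f}  OUT={}

Merge at B2: OUT[B2] = IN[B3] = {a, d, f}

Answer: {a, d, f}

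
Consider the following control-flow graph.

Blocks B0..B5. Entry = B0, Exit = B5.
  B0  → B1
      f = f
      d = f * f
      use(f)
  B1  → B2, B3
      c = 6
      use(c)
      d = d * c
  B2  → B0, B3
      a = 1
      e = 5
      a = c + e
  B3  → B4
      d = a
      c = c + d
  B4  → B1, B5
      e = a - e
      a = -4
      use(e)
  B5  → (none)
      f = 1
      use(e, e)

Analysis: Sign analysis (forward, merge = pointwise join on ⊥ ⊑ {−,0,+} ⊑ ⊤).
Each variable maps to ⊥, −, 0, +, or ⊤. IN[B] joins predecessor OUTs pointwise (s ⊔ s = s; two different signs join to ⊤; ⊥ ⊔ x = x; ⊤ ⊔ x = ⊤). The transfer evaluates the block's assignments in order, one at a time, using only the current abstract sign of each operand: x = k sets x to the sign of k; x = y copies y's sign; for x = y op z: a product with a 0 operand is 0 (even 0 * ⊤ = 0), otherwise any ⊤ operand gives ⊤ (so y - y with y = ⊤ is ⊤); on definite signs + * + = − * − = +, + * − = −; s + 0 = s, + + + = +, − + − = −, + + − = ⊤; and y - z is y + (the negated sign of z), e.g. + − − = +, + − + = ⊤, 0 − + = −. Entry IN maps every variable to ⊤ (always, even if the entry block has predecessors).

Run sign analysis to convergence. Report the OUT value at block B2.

Answer: {a: +, b: ⊤, c: +, d: ⊤, e: +, f: ⊤}

Trace:
Fixpoint table:
  B0:   IN=(all ⊤)   OUT=(all ⊤)
  B1:   IN=(all ⊤)   OUT={c:+; rest ⊤}
  B2:   IN={c:+; rest ⊤}   OUT={a:+, c:+, e:+; rest ⊤}
  B3:   IN={c:+; rest ⊤}   OUT=(all ⊤)
  B4:   IN=(all ⊤)   OUT={a:-; rest ⊤}
  B5:   IN={a:-; rest ⊤}   OUT={a:-, f:+; rest ⊤}

Merge at B2: IN[B2] = OUT[B1] = {a: ⊤, b: ⊤, c: +, d: ⊤, e: ⊤, f: ⊤}
Applying B2's transfer function to that IN value gives OUT[B2] (row B2 above).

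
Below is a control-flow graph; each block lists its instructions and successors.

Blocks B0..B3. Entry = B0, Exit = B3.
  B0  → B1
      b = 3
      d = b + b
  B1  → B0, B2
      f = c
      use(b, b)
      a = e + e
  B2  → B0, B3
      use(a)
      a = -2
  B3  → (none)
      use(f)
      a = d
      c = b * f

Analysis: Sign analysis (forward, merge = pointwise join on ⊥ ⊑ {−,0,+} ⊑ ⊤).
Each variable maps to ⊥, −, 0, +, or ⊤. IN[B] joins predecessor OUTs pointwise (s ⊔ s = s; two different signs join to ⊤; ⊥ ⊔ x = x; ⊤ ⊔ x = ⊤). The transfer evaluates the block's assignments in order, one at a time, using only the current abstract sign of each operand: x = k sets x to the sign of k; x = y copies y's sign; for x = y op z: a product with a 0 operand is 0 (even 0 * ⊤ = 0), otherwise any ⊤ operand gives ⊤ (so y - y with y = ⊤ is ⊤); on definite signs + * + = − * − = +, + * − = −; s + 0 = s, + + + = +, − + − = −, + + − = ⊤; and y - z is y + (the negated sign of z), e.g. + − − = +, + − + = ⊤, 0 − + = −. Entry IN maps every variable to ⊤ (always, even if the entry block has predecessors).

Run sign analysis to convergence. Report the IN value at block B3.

Answer: {a: -, b: +, c: ⊤, d: +, e: ⊤, f: ⊤}

Working:
Per-block solution:
  B0: | IN=(all ⊤) | OUT={b:+, d:+; rest ⊤}
  B1: | IN={b:+, d:+; rest ⊤} | OUT={b:+, d:+; rest ⊤}
  B2: | IN={b:+, d:+; rest ⊤} | OUT={a:-, b:+, d:+; rest ⊤}
  B3: | IN={a:-, b:+, d:+; rest ⊤} | OUT={a:+, b:+, d:+; rest ⊤}

Merge at B3: IN[B3] = OUT[B2] = {a: -, b: +, c: ⊤, d: +, e: ⊤, f: ⊤}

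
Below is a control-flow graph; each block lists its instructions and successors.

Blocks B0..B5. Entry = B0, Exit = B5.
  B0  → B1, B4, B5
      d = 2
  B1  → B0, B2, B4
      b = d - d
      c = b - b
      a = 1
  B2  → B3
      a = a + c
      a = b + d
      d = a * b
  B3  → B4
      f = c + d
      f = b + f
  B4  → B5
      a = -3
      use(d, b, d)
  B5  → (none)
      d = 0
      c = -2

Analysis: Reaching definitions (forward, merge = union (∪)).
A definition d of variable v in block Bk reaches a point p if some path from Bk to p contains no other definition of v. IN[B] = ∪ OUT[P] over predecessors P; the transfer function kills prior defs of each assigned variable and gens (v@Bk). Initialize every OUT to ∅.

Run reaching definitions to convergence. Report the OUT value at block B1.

Answer: {a@B1, b@B1, c@B1, d@B0}

Trace:
Converged values:
  B0: | IN={a@B1, b@B1, c@B1, d@B0} | OUT={a@B1, b@B1, c@B1, d@B0}
  B1: | IN={a@B1, b@B1, c@B1, d@B0} | OUT={a@B1, b@B1, c@B1, d@B0}
  B2: | IN={a@B1, b@B1, c@B1, d@B0} | OUT={a@B2, b@B1, c@B1, d@B2}
  B3: | IN={a@B2, b@B1, c@B1, d@B2} | OUT={a@B2, b@B1, c@B1, d@B2, f@B3}
  B4: | IN={a@B1, a@B2, b@B1, c@B1, d@B0, d@B2, f@B3} | OUT={a@B4, b@B1, c@B1, d@B0, d@B2, f@B3}
  B5: | IN={a@B1, a@B4, b@B1, c@B1, d@B0, d@B2, f@B3} | OUT={a@B1, a@B4, b@B1, c@B5, d@B5, f@B3}

Merge at B1: IN[B1] = OUT[B0] = {a@B1, b@B1, c@B1, d@B0}
Applying B1's transfer function to that IN value gives OUT[B1] (row B1 above).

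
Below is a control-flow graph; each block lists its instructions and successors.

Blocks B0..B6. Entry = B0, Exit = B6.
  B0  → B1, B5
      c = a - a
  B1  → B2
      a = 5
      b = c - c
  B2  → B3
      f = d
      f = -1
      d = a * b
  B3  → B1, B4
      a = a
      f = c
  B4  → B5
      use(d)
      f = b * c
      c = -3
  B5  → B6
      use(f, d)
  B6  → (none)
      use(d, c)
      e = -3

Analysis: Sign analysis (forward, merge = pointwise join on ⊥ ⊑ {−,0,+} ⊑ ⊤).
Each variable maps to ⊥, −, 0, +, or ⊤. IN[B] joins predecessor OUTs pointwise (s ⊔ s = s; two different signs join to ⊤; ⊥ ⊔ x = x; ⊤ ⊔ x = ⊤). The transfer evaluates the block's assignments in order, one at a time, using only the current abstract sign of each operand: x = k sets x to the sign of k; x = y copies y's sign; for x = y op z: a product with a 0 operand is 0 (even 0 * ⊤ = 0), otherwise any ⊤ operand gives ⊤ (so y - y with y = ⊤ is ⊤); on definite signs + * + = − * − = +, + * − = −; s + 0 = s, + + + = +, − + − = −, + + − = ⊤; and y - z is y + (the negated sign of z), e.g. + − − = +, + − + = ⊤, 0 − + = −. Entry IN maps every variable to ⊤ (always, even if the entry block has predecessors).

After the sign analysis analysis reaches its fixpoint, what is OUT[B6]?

Fixpoint table:
  B0:  IN=(all ⊤)  OUT=(all ⊤)
  B1:  IN=(all ⊤)  OUT={a:+; rest ⊤}
  B2:  IN={a:+; rest ⊤}  OUT={a:+, f:-; rest ⊤}
  B3:  IN={a:+, f:-; rest ⊤}  OUT={a:+; rest ⊤}
  B4:  IN={a:+; rest ⊤}  OUT={a:+, c:-; rest ⊤}
  B5:  IN=(all ⊤)  OUT=(all ⊤)
  B6:  IN=(all ⊤)  OUT={e:-; rest ⊤}

Merge at B6: IN[B6] = OUT[B5] = {a: ⊤, b: ⊤, c: ⊤, d: ⊤, e: ⊤, f: ⊤}
Applying B6's transfer function to that IN value gives OUT[B6] (row B6 above).

Answer: {a: ⊤, b: ⊤, c: ⊤, d: ⊤, e: -, f: ⊤}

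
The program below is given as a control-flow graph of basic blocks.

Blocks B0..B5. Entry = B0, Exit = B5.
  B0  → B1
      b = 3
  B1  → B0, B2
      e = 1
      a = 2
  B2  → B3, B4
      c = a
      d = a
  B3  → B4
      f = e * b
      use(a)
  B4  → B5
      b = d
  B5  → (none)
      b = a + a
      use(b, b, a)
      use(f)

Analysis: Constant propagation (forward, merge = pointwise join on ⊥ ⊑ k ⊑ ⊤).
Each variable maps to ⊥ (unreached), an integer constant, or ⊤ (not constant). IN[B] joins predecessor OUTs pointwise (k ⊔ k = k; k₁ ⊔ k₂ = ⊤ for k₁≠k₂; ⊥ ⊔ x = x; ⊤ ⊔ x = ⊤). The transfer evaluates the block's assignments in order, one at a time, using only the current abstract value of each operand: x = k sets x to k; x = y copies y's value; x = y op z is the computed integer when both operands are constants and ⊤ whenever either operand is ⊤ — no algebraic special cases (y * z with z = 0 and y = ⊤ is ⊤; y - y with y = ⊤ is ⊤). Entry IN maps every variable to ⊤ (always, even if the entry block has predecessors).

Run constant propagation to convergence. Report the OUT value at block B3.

Answer: {a: 2, b: 3, c: 2, d: 2, e: 1, f: 3}

Derivation:
Fixpoint table:
  B0:  IN=(all ⊤)  OUT={b:3; rest ⊤}
  B1:  IN={b:3; rest ⊤}  OUT={a:2, b:3, e:1; rest ⊤}
  B2:  IN={a:2, b:3, e:1; rest ⊤}  OUT={a:2, b:3, c:2, d:2, e:1; rest ⊤}
  B3:  IN={a:2, b:3, c:2, d:2, e:1; rest ⊤}  OUT={a:2, b:3, c:2, d:2, e:1, f:3; rest ⊤}
  B4:  IN={a:2, b:3, c:2, d:2, e:1; rest ⊤}  OUT={a:2, b:2, c:2, d:2, e:1; rest ⊤}
  B5:  IN={a:2, b:2, c:2, d:2, e:1; rest ⊤}  OUT={a:2, b:4, c:2, d:2, e:1; rest ⊤}

Merge at B3: IN[B3] = OUT[B2] = {a: 2, b: 3, c: 2, d: 2, e: 1, f: ⊤}
Applying B3's transfer function to that IN value gives OUT[B3] (row B3 above).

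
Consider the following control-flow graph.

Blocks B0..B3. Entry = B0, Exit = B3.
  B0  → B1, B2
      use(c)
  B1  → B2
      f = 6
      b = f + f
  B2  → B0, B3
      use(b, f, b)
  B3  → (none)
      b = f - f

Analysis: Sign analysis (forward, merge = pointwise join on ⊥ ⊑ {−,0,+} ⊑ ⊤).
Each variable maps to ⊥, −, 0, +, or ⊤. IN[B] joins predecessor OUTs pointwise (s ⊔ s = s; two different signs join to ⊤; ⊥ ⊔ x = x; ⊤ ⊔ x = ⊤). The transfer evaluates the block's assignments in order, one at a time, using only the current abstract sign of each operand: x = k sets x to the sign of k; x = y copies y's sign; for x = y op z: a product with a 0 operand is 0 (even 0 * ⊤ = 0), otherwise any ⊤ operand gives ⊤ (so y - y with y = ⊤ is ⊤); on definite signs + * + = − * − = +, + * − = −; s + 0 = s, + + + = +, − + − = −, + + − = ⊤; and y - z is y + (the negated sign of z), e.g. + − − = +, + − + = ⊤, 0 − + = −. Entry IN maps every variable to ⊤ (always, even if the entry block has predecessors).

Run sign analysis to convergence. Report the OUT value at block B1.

Converged values:
  B0:  IN=(all ⊤)  OUT=(all ⊤)
  B1:  IN=(all ⊤)  OUT={b:+, f:+; rest ⊤}
  B2:  IN=(all ⊤)  OUT=(all ⊤)
  B3:  IN=(all ⊤)  OUT=(all ⊤)

Merge at B1: IN[B1] = OUT[B0] = {a: ⊤, b: ⊤, c: ⊤, d: ⊤, e: ⊤, f: ⊤}
Applying B1's transfer function to that IN value gives OUT[B1] (row B1 above).

Answer: {a: ⊤, b: +, c: ⊤, d: ⊤, e: ⊤, f: +}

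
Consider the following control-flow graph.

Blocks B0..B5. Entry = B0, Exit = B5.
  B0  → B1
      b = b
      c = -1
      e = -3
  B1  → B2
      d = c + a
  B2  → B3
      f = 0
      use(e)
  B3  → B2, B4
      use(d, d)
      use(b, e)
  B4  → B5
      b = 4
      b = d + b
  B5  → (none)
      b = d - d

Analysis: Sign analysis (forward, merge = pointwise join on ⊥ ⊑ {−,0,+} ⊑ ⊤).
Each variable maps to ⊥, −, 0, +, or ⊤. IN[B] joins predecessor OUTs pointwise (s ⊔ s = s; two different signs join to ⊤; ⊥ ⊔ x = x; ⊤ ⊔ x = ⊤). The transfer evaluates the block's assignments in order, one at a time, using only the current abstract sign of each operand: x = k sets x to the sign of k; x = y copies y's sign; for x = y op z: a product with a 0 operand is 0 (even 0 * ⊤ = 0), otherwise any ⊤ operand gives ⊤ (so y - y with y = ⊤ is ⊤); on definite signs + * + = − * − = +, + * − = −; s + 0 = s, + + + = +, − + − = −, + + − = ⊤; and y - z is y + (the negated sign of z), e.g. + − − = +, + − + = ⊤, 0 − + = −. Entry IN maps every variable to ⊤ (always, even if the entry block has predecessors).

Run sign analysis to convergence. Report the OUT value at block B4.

Converged values:
  B0: | IN=(all ⊤) | OUT={c:-, e:-; rest ⊤}
  B1: | IN={c:-, e:-; rest ⊤} | OUT={c:-, e:-; rest ⊤}
  B2: | IN={c:-, e:-; rest ⊤} | OUT={c:-, e:-, f:0; rest ⊤}
  B3: | IN={c:-, e:-, f:0; rest ⊤} | OUT={c:-, e:-, f:0; rest ⊤}
  B4: | IN={c:-, e:-, f:0; rest ⊤} | OUT={c:-, e:-, f:0; rest ⊤}
  B5: | IN={c:-, e:-, f:0; rest ⊤} | OUT={c:-, e:-, f:0; rest ⊤}

Merge at B4: IN[B4] = OUT[B3] = {a: ⊤, b: ⊤, c: -, d: ⊤, e: -, f: 0}
Applying B4's transfer function to that IN value gives OUT[B4] (row B4 above).

Answer: {a: ⊤, b: ⊤, c: -, d: ⊤, e: -, f: 0}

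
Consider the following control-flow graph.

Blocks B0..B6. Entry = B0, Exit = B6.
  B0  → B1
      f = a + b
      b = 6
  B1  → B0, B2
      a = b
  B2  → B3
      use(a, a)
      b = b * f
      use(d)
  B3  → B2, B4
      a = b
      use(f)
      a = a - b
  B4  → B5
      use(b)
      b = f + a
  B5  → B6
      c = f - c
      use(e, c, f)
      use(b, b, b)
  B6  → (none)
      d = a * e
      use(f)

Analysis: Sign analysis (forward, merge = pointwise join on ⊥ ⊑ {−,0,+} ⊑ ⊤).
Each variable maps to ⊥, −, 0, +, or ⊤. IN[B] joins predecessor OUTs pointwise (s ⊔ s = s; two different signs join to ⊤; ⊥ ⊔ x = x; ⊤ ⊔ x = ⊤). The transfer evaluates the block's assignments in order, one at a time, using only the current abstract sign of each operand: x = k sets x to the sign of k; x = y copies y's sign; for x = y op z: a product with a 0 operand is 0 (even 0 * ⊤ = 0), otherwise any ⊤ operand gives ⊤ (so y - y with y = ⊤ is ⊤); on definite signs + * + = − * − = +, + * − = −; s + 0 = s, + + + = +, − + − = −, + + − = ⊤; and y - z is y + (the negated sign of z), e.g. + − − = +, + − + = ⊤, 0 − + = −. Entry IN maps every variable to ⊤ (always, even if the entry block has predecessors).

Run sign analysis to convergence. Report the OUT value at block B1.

Answer: {a: +, b: +, c: ⊤, d: ⊤, e: ⊤, f: ⊤}

Trace:
Fixpoint table:
  B0: | IN=(all ⊤) | OUT={b:+; rest ⊤}
  B1: | IN={b:+; rest ⊤} | OUT={a:+, b:+; rest ⊤}
  B2: | IN=(all ⊤) | OUT=(all ⊤)
  B3: | IN=(all ⊤) | OUT=(all ⊤)
  B4: | IN=(all ⊤) | OUT=(all ⊤)
  B5: | IN=(all ⊤) | OUT=(all ⊤)
  B6: | IN=(all ⊤) | OUT=(all ⊤)

Merge at B1: IN[B1] = OUT[B0] = {a: ⊤, b: +, c: ⊤, d: ⊤, e: ⊤, f: ⊤}
Applying B1's transfer function to that IN value gives OUT[B1] (row B1 above).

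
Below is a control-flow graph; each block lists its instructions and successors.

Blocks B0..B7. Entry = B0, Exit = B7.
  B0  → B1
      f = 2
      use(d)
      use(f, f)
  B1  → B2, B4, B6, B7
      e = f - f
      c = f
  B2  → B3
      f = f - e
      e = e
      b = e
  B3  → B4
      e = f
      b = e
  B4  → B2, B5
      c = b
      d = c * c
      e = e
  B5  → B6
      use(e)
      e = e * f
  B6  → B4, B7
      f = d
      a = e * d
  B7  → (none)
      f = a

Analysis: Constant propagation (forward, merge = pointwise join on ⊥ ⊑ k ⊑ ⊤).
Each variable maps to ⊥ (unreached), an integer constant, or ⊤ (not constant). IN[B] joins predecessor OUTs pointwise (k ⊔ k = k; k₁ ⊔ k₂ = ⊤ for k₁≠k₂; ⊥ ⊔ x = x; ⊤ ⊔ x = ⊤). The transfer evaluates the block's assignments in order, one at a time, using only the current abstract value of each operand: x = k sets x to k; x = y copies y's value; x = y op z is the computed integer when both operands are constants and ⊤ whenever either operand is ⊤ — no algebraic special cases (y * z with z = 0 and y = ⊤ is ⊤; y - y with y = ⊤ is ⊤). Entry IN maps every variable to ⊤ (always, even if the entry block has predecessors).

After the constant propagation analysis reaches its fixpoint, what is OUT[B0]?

Fixpoint table:
  B0: | IN=(all ⊤) | OUT={f:2; rest ⊤}
  B1: | IN={f:2; rest ⊤} | OUT={c:2, e:0, f:2; rest ⊤}
  B2: | IN=(all ⊤) | OUT=(all ⊤)
  B3: | IN=(all ⊤) | OUT=(all ⊤)
  B4: | IN=(all ⊤) | OUT=(all ⊤)
  B5: | IN=(all ⊤) | OUT=(all ⊤)
  B6: | IN=(all ⊤) | OUT=(all ⊤)
  B7: | IN=(all ⊤) | OUT=(all ⊤)

B0 is the boundary node: IN[B0] = {a: ⊤, b: ⊤, c: ⊤, d: ⊤, e: ⊤, f: ⊤}
Applying B0's transfer function to that IN value gives OUT[B0] (row B0 above).

Answer: {a: ⊤, b: ⊤, c: ⊤, d: ⊤, e: ⊤, f: 2}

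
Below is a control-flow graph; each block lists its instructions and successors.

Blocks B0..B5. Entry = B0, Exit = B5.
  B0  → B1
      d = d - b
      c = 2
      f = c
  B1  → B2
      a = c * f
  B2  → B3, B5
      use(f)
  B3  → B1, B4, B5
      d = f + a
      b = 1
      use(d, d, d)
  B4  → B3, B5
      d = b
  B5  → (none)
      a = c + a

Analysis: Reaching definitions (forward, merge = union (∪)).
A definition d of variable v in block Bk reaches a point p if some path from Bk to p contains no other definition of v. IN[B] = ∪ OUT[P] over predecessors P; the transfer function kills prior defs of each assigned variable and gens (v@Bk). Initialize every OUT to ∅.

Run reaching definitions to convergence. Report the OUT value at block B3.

Answer: {a@B1, b@B3, c@B0, d@B3, f@B0}

Derivation:
Converged values:
  B0:  IN={}  OUT={c@B0, d@B0, f@B0}
  B1:  IN={a@B1, b@B3, c@B0, d@B0, d@B3, f@B0}  OUT={a@B1, b@B3, c@B0, d@B0, d@B3, f@B0}
  B2:  IN={a@B1, b@B3, c@B0, d@B0, d@B3, f@B0}  OUT={a@B1, b@B3, c@B0, d@B0, d@B3, f@B0}
  B3:  IN={a@B1, b@B3, c@B0, d@B0, d@B3, d@B4, f@B0}  OUT={a@B1, b@B3, c@B0, d@B3, f@B0}
  B4:  IN={a@B1, b@B3, c@B0, d@B3, f@B0}  OUT={a@B1, b@B3, c@B0, d@B4, f@B0}
  B5:  IN={a@B1, b@B3, c@B0, d@B0, d@B3, d@B4, f@B0}  OUT={a@B5, b@B3, c@B0, d@B0, d@B3, d@B4, f@B0}

Merge at B3: IN[B3] = OUT[B2] ⊔ OUT[B4] = {a@B1, b@B3, c@B0, d@B0, d@B3, d@B4, f@B0}
Applying B3's transfer function to that IN value gives OUT[B3] (row B3 above).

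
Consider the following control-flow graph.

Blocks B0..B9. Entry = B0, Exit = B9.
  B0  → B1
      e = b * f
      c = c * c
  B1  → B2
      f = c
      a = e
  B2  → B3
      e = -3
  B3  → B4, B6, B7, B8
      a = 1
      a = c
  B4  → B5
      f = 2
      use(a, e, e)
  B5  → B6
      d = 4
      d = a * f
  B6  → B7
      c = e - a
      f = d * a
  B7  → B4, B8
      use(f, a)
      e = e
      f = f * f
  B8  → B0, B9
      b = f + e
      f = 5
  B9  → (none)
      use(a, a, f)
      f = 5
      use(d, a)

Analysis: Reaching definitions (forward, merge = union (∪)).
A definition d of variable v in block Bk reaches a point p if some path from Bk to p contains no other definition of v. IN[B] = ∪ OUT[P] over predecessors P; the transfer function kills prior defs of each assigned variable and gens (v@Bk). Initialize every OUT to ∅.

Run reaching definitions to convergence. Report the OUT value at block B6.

Answer: {a@B3, b@B8, c@B6, d@B5, e@B2, e@B7, f@B6}

Working:
Per-block solution:
  B0: | IN={a@B3, b@B8, c@B0, c@B6, d@B5, e@B2, e@B7, f@B8} | OUT={a@B3, b@B8, c@B0, d@B5, e@B0, f@B8}
  B1: | IN={a@B3, b@B8, c@B0, d@B5, e@B0, f@B8} | OUT={a@B1, b@B8, c@B0, d@B5, e@B0, f@B1}
  B2: | IN={a@B1, b@B8, c@B0, d@B5, e@B0, f@B1} | OUT={a@B1, b@B8, c@B0, d@B5, e@B2, f@B1}
  B3: | IN={a@B1, b@B8, c@B0, d@B5, e@B2, f@B1} | OUT={a@B3, b@B8, c@B0, d@B5, e@B2, f@B1}
  B4: | IN={a@B3, b@B8, c@B0, c@B6, d@B5, e@B2, e@B7, f@B1, f@B7} | OUT={a@B3, b@B8, c@B0, c@B6, d@B5, e@B2, e@B7, f@B4}
  B5: | IN={a@B3, b@B8, c@B0, c@B6, d@B5, e@B2, e@B7, f@B4} | OUT={a@B3, b@B8, c@B0, c@B6, d@B5, e@B2, e@B7, f@B4}
  B6: | IN={a@B3, b@B8, c@B0, c@B6, d@B5, e@B2, e@B7, f@B1, f@B4} | OUT={a@B3, b@B8, c@B6, d@B5, e@B2, e@B7, f@B6}
  B7: | IN={a@B3, b@B8, c@B0, c@B6, d@B5, e@B2, e@B7, f@B1, f@B6} | OUT={a@B3, b@B8, c@B0, c@B6, d@B5, e@B7, f@B7}
  B8: | IN={a@B3, b@B8, c@B0, c@B6, d@B5, e@B2, e@B7, f@B1, f@B7} | OUT={a@B3, b@B8, c@B0, c@B6, d@B5, e@B2, e@B7, f@B8}
  B9: | IN={a@B3, b@B8, c@B0, c@B6, d@B5, e@B2, e@B7, f@B8} | OUT={a@B3, b@B8, c@B0, c@B6, d@B5, e@B2, e@B7, f@B9}

Merge at B6: IN[B6] = OUT[B3] ⊔ OUT[B5] = {a@B3, b@B8, c@B0, c@B6, d@B5, e@B2, e@B7, f@B1, f@B4}
Applying B6's transfer function to that IN value gives OUT[B6] (row B6 above).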